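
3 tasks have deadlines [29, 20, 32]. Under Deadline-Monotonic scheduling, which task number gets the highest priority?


Sort tasks by relative deadline (ascending):
  Task 2: deadline = 20
  Task 1: deadline = 29
  Task 3: deadline = 32
Priority order (highest first): [2, 1, 3]
Highest priority task = 2

2


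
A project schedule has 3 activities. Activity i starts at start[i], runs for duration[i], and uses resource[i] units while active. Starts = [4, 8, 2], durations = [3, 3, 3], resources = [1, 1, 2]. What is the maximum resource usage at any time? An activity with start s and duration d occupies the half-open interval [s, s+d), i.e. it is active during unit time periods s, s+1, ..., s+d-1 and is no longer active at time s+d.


Each activity i is active on [start_i, start_i + duration_i).
Compute total resource usage per time slot:
  t=0: active resources = [], total = 0
  t=1: active resources = [], total = 0
  t=2: active resources = [2], total = 2
  t=3: active resources = [2], total = 2
  t=4: active resources = [1, 2], total = 3
  t=5: active resources = [1], total = 1
  t=6: active resources = [1], total = 1
  t=7: active resources = [], total = 0
  t=8: active resources = [1], total = 1
  t=9: active resources = [1], total = 1
  t=10: active resources = [1], total = 1
Peak resource demand = 3

3


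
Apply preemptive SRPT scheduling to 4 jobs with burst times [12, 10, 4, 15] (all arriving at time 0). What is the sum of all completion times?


Since all jobs arrive at t=0, SRPT equals SPT ordering.
SPT order: [4, 10, 12, 15]
Completion times:
  Job 1: p=4, C=4
  Job 2: p=10, C=14
  Job 3: p=12, C=26
  Job 4: p=15, C=41
Total completion time = 4 + 14 + 26 + 41 = 85

85


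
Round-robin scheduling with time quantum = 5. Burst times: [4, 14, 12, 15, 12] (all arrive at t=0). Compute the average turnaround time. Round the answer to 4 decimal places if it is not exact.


Time quantum = 5
Execution trace:
  J1 runs 4 units, time = 4
  J2 runs 5 units, time = 9
  J3 runs 5 units, time = 14
  J4 runs 5 units, time = 19
  J5 runs 5 units, time = 24
  J2 runs 5 units, time = 29
  J3 runs 5 units, time = 34
  J4 runs 5 units, time = 39
  J5 runs 5 units, time = 44
  J2 runs 4 units, time = 48
  J3 runs 2 units, time = 50
  J4 runs 5 units, time = 55
  J5 runs 2 units, time = 57
Finish times: [4, 48, 50, 55, 57]
Average turnaround = 214/5 = 42.8

42.8


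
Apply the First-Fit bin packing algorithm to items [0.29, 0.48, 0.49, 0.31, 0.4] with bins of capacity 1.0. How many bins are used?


Place items sequentially using First-Fit:
  Item 0.29 -> new Bin 1
  Item 0.48 -> Bin 1 (now 0.77)
  Item 0.49 -> new Bin 2
  Item 0.31 -> Bin 2 (now 0.8)
  Item 0.4 -> new Bin 3
Total bins used = 3

3


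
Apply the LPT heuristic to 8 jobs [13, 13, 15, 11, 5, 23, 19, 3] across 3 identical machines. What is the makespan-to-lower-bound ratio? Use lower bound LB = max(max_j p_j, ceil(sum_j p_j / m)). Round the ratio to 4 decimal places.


LPT order: [23, 19, 15, 13, 13, 11, 5, 3]
Machine loads after assignment: [34, 35, 33]
LPT makespan = 35
Lower bound = max(max_job, ceil(total/3)) = max(23, 34) = 34
Ratio = 35 / 34 = 1.0294

1.0294


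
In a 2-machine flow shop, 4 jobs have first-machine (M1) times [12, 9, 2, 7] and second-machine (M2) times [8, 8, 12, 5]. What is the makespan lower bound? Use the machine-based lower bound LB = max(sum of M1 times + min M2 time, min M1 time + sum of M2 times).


LB1 = sum(M1 times) + min(M2 times) = 30 + 5 = 35
LB2 = min(M1 times) + sum(M2 times) = 2 + 33 = 35
Lower bound = max(LB1, LB2) = max(35, 35) = 35

35


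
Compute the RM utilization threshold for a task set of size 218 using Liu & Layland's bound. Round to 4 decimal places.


Compute 2^(1/218) = 1.0031846344
Subtract 1: 1.0031846344 - 1 = 0.0031846344
Multiply by n: 218 * 0.0031846344 = 0.6942502992
Round to 4 dp: 0.6943

0.6943


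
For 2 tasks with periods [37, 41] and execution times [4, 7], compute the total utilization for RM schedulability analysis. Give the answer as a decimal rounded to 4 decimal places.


Compute individual utilizations (exact fractions):
  Task 1: C/T = 4/37 (approx. 0.1081)
  Task 2: C/T = 7/41 (approx. 0.1707)
Total utilization U = 4/37 + 7/41 = 423/1517
Rounded to 4 decimal places: U = 0.2788
RM (Liu & Layland) bound for 2 tasks = 0.828427; compare with U = 423/1517 (approx. 0.278840)
U <= bound, so schedulable by RM sufficient condition.

0.2788


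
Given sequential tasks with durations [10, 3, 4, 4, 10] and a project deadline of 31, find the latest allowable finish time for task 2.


LF(activity 2) = deadline - sum of successor durations
Successors: activities 3 through 5 with durations [4, 4, 10]
Sum of successor durations = 18
LF = 31 - 18 = 13

13


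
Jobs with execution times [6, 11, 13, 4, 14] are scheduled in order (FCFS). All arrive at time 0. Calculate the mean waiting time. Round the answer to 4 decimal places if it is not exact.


FCFS order (as given): [6, 11, 13, 4, 14]
Waiting times:
  Job 1: wait = 0
  Job 2: wait = 6
  Job 3: wait = 17
  Job 4: wait = 30
  Job 5: wait = 34
Sum of waiting times = 87
Average waiting time = 87/5 = 17.4

17.4


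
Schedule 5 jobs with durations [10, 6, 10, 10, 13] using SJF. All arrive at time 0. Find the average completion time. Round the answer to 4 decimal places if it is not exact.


SJF order (ascending): [6, 10, 10, 10, 13]
Completion times:
  Job 1: burst=6, C=6
  Job 2: burst=10, C=16
  Job 3: burst=10, C=26
  Job 4: burst=10, C=36
  Job 5: burst=13, C=49
Average completion = 133/5 = 26.6

26.6


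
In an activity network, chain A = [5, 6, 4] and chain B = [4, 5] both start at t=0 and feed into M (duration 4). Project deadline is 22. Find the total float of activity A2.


Forward pass: ES(A2) = sum of predecessors on chain A = 5
EF = ES + duration = 5 + 6 = 11
Backward pass: LF(M) = deadline = 22; LS(M) = 22 - 4 = 18
LF(A2) = LS(M) - sum(successors on chain A) = 18 - 4 = 14
LS = LF - duration = 14 - 6 = 8
Total float = LS - ES = 8 - 5 = 3

3


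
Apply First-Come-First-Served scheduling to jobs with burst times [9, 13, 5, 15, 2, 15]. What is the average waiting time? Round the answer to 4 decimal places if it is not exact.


FCFS order (as given): [9, 13, 5, 15, 2, 15]
Waiting times:
  Job 1: wait = 0
  Job 2: wait = 9
  Job 3: wait = 22
  Job 4: wait = 27
  Job 5: wait = 42
  Job 6: wait = 44
Sum of waiting times = 144
Average waiting time = 144/6 = 24.0

24.0


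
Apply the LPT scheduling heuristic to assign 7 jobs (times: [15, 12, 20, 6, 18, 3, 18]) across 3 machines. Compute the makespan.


Sort jobs in decreasing order (LPT): [20, 18, 18, 15, 12, 6, 3]
Assign each job to the least loaded machine:
  Machine 1: jobs [20, 6, 3], load = 29
  Machine 2: jobs [18, 15], load = 33
  Machine 3: jobs [18, 12], load = 30
Makespan = max load = 33

33


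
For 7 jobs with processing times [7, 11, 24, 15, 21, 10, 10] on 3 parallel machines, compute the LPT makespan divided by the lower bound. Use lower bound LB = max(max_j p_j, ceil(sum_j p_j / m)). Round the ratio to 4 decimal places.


LPT order: [24, 21, 15, 11, 10, 10, 7]
Machine loads after assignment: [34, 31, 33]
LPT makespan = 34
Lower bound = max(max_job, ceil(total/3)) = max(24, 33) = 33
Ratio = 34 / 33 = 1.0303

1.0303


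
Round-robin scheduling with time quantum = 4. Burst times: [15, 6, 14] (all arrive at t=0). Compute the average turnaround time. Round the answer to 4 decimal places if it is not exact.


Time quantum = 4
Execution trace:
  J1 runs 4 units, time = 4
  J2 runs 4 units, time = 8
  J3 runs 4 units, time = 12
  J1 runs 4 units, time = 16
  J2 runs 2 units, time = 18
  J3 runs 4 units, time = 22
  J1 runs 4 units, time = 26
  J3 runs 4 units, time = 30
  J1 runs 3 units, time = 33
  J3 runs 2 units, time = 35
Finish times: [33, 18, 35]
Average turnaround = 86/3 = 28.6667

28.6667


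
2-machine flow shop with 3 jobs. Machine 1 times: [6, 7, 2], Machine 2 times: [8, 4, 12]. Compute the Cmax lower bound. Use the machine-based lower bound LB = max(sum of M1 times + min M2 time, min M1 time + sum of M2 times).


LB1 = sum(M1 times) + min(M2 times) = 15 + 4 = 19
LB2 = min(M1 times) + sum(M2 times) = 2 + 24 = 26
Lower bound = max(LB1, LB2) = max(19, 26) = 26

26


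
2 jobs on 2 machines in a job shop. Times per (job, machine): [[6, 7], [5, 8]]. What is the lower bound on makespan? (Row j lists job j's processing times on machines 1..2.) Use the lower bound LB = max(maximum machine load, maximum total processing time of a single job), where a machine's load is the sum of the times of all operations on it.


Machine loads:
  Machine 1: 6 + 5 = 11
  Machine 2: 7 + 8 = 15
Max machine load = 15
Job totals:
  Job 1: 13
  Job 2: 13
Max job total = 13
Lower bound = max(15, 13) = 15

15


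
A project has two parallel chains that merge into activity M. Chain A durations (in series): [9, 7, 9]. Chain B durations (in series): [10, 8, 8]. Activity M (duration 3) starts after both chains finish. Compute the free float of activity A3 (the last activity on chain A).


ES(A3) = sum of predecessors on chain A = 16
EF(A3) = ES + duration = 16 + 9 = 25
Successor of A3 is M. ES(M) = max(sum(A), sum(B)) = max(25, 26) = 26
Free float = ES(successor) - EF(current) = 26 - 25 = 1

1


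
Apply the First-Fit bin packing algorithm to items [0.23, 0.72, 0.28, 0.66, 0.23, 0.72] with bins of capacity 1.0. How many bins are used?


Place items sequentially using First-Fit:
  Item 0.23 -> new Bin 1
  Item 0.72 -> Bin 1 (now 0.95)
  Item 0.28 -> new Bin 2
  Item 0.66 -> Bin 2 (now 0.94)
  Item 0.23 -> new Bin 3
  Item 0.72 -> Bin 3 (now 0.95)
Total bins used = 3

3


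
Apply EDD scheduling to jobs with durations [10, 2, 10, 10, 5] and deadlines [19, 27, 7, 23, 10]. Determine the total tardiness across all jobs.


Sort by due date (EDD order): [(10, 7), (5, 10), (10, 19), (10, 23), (2, 27)]
Compute completion times and tardiness:
  Job 1: p=10, d=7, C=10, tardiness=max(0,10-7)=3
  Job 2: p=5, d=10, C=15, tardiness=max(0,15-10)=5
  Job 3: p=10, d=19, C=25, tardiness=max(0,25-19)=6
  Job 4: p=10, d=23, C=35, tardiness=max(0,35-23)=12
  Job 5: p=2, d=27, C=37, tardiness=max(0,37-27)=10
Total tardiness = 36

36


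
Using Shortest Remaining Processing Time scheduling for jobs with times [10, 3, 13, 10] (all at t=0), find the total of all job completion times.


Since all jobs arrive at t=0, SRPT equals SPT ordering.
SPT order: [3, 10, 10, 13]
Completion times:
  Job 1: p=3, C=3
  Job 2: p=10, C=13
  Job 3: p=10, C=23
  Job 4: p=13, C=36
Total completion time = 3 + 13 + 23 + 36 = 75

75


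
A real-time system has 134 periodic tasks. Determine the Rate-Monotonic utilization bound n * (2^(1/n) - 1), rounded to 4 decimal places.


Compute 2^(1/134) = 1.0051861419
Subtract 1: 1.0051861419 - 1 = 0.0051861419
Multiply by n: 134 * 0.0051861419 = 0.6949430146
Round to 4 dp: 0.6949

0.6949


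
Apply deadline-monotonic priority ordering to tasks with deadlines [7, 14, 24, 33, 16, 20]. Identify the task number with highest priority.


Sort tasks by relative deadline (ascending):
  Task 1: deadline = 7
  Task 2: deadline = 14
  Task 5: deadline = 16
  Task 6: deadline = 20
  Task 3: deadline = 24
  Task 4: deadline = 33
Priority order (highest first): [1, 2, 5, 6, 3, 4]
Highest priority task = 1

1


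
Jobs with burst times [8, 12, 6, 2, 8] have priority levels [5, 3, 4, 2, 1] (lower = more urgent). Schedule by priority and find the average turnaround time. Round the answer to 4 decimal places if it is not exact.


Sort by priority (ascending = highest first):
Order: [(1, 8), (2, 2), (3, 12), (4, 6), (5, 8)]
Completion times:
  Priority 1, burst=8, C=8
  Priority 2, burst=2, C=10
  Priority 3, burst=12, C=22
  Priority 4, burst=6, C=28
  Priority 5, burst=8, C=36
Average turnaround = 104/5 = 20.8

20.8


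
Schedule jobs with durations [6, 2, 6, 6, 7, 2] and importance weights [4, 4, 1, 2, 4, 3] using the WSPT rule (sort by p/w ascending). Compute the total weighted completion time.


Compute p/w ratios and sort ascending (WSPT): [(2, 4), (2, 3), (6, 4), (7, 4), (6, 2), (6, 1)]
Compute weighted completion times:
  Job (p=2,w=4): C=2, w*C=4*2=8
  Job (p=2,w=3): C=4, w*C=3*4=12
  Job (p=6,w=4): C=10, w*C=4*10=40
  Job (p=7,w=4): C=17, w*C=4*17=68
  Job (p=6,w=2): C=23, w*C=2*23=46
  Job (p=6,w=1): C=29, w*C=1*29=29
Total weighted completion time = 203

203


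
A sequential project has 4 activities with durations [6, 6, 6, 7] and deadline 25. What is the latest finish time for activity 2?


LF(activity 2) = deadline - sum of successor durations
Successors: activities 3 through 4 with durations [6, 7]
Sum of successor durations = 13
LF = 25 - 13 = 12

12


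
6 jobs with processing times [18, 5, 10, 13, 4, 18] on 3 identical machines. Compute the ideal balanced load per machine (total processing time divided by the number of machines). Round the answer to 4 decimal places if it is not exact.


Total processing time = 18 + 5 + 10 + 13 + 4 + 18 = 68
Number of machines = 3
Ideal balanced load = 68 / 3 = 22.6667

22.6667


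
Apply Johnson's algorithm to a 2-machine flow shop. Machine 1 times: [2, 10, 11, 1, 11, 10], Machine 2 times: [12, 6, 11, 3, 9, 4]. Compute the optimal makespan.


Apply Johnson's rule:
  Group 1 (a <= b): [(4, 1, 3), (1, 2, 12), (3, 11, 11)]
  Group 2 (a > b): [(5, 11, 9), (2, 10, 6), (6, 10, 4)]
Optimal job order: [4, 1, 3, 5, 2, 6]
Schedule:
  Job 4: M1 done at 1, M2 done at 4
  Job 1: M1 done at 3, M2 done at 16
  Job 3: M1 done at 14, M2 done at 27
  Job 5: M1 done at 25, M2 done at 36
  Job 2: M1 done at 35, M2 done at 42
  Job 6: M1 done at 45, M2 done at 49
Makespan = 49

49


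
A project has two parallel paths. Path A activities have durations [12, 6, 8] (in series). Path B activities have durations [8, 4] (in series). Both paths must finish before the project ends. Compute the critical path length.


Path A total = 12 + 6 + 8 = 26
Path B total = 8 + 4 = 12
Critical path = longest path = max(26, 12) = 26

26


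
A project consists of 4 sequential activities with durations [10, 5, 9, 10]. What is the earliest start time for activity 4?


Activity 4 starts after activities 1 through 3 complete.
Predecessor durations: [10, 5, 9]
ES = 10 + 5 + 9 = 24

24


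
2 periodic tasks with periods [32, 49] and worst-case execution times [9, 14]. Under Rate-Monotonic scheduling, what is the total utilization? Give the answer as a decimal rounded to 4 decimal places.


Compute individual utilizations (exact fractions):
  Task 1: C/T = 9/32 (approx. 0.2813)
  Task 2: C/T = 14/49 = 2/7 (approx. 0.2857)
Total utilization U = 9/32 + 2/7 = 127/224
Rounded to 4 decimal places: U = 0.5670
RM (Liu & Layland) bound for 2 tasks = 0.828427; compare with U = 127/224 (approx. 0.566964)
U <= bound, so schedulable by RM sufficient condition.

0.5670


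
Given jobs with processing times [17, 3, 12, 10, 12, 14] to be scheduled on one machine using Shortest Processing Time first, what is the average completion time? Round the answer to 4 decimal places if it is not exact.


Sort jobs by processing time (SPT order): [3, 10, 12, 12, 14, 17]
Compute completion times sequentially:
  Job 1: processing = 3, completes at 3
  Job 2: processing = 10, completes at 13
  Job 3: processing = 12, completes at 25
  Job 4: processing = 12, completes at 37
  Job 5: processing = 14, completes at 51
  Job 6: processing = 17, completes at 68
Sum of completion times = 197
Average completion time = 197/6 = 32.8333

32.8333


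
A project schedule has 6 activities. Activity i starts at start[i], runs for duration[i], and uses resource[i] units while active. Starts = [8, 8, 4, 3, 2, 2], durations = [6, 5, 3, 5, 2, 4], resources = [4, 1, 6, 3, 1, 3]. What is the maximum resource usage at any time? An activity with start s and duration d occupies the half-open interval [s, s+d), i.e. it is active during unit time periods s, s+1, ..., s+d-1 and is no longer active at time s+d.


Each activity i is active on [start_i, start_i + duration_i).
Compute total resource usage per time slot:
  t=0: active resources = [], total = 0
  t=1: active resources = [], total = 0
  t=2: active resources = [1, 3], total = 4
  t=3: active resources = [3, 1, 3], total = 7
  t=4: active resources = [6, 3, 3], total = 12
  t=5: active resources = [6, 3, 3], total = 12
  t=6: active resources = [6, 3], total = 9
  t=7: active resources = [3], total = 3
  t=8: active resources = [4, 1], total = 5
  t=9: active resources = [4, 1], total = 5
  t=10: active resources = [4, 1], total = 5
  t=11: active resources = [4, 1], total = 5
  t=12: active resources = [4, 1], total = 5
  t=13: active resources = [4], total = 4
Peak resource demand = 12

12


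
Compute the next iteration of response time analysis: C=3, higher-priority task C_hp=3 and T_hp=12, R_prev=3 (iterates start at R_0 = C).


R_next = C + ceil(R_prev / T_hp) * C_hp
ceil(3 / 12) = ceil(0.25) = 1
Interference = 1 * 3 = 3
R_next = 3 + 3 = 6

6


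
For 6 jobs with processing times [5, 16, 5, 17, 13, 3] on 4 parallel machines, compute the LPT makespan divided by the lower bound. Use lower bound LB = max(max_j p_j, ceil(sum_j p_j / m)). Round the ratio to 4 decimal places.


LPT order: [17, 16, 13, 5, 5, 3]
Machine loads after assignment: [17, 16, 13, 13]
LPT makespan = 17
Lower bound = max(max_job, ceil(total/4)) = max(17, 15) = 17
Ratio = 17 / 17 = 1.0

1.0


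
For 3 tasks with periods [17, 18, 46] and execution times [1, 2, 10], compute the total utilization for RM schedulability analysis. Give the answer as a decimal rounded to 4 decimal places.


Compute individual utilizations (exact fractions):
  Task 1: C/T = 1/17 (approx. 0.0588)
  Task 2: C/T = 2/18 = 1/9 (approx. 0.1111)
  Task 3: C/T = 10/46 = 5/23 (approx. 0.2174)
Total utilization U = 1/17 + 1/9 + 5/23 = 1363/3519
Rounded to 4 decimal places: U = 0.3873
RM (Liu & Layland) bound for 3 tasks = 0.779763; compare with U = 1363/3519 (approx. 0.387326)
U <= bound, so schedulable by RM sufficient condition.

0.3873


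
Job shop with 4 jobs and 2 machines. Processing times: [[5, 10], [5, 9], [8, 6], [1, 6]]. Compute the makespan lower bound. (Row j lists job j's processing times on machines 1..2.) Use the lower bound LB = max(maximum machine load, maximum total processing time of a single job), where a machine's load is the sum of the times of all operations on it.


Machine loads:
  Machine 1: 5 + 5 + 8 + 1 = 19
  Machine 2: 10 + 9 + 6 + 6 = 31
Max machine load = 31
Job totals:
  Job 1: 15
  Job 2: 14
  Job 3: 14
  Job 4: 7
Max job total = 15
Lower bound = max(31, 15) = 31

31


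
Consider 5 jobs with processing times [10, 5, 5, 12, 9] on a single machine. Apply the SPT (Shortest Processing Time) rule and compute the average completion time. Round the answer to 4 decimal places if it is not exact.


Sort jobs by processing time (SPT order): [5, 5, 9, 10, 12]
Compute completion times sequentially:
  Job 1: processing = 5, completes at 5
  Job 2: processing = 5, completes at 10
  Job 3: processing = 9, completes at 19
  Job 4: processing = 10, completes at 29
  Job 5: processing = 12, completes at 41
Sum of completion times = 104
Average completion time = 104/5 = 20.8

20.8


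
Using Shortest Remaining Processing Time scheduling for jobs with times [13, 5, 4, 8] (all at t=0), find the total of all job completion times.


Since all jobs arrive at t=0, SRPT equals SPT ordering.
SPT order: [4, 5, 8, 13]
Completion times:
  Job 1: p=4, C=4
  Job 2: p=5, C=9
  Job 3: p=8, C=17
  Job 4: p=13, C=30
Total completion time = 4 + 9 + 17 + 30 = 60

60


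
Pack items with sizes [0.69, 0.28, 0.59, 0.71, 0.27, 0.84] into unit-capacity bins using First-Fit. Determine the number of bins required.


Place items sequentially using First-Fit:
  Item 0.69 -> new Bin 1
  Item 0.28 -> Bin 1 (now 0.97)
  Item 0.59 -> new Bin 2
  Item 0.71 -> new Bin 3
  Item 0.27 -> Bin 2 (now 0.86)
  Item 0.84 -> new Bin 4
Total bins used = 4

4


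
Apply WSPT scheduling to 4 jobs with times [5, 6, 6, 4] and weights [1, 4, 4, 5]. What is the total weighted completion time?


Compute p/w ratios and sort ascending (WSPT): [(4, 5), (6, 4), (6, 4), (5, 1)]
Compute weighted completion times:
  Job (p=4,w=5): C=4, w*C=5*4=20
  Job (p=6,w=4): C=10, w*C=4*10=40
  Job (p=6,w=4): C=16, w*C=4*16=64
  Job (p=5,w=1): C=21, w*C=1*21=21
Total weighted completion time = 145

145


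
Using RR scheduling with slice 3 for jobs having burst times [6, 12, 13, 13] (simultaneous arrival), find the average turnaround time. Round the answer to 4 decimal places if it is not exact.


Time quantum = 3
Execution trace:
  J1 runs 3 units, time = 3
  J2 runs 3 units, time = 6
  J3 runs 3 units, time = 9
  J4 runs 3 units, time = 12
  J1 runs 3 units, time = 15
  J2 runs 3 units, time = 18
  J3 runs 3 units, time = 21
  J4 runs 3 units, time = 24
  J2 runs 3 units, time = 27
  J3 runs 3 units, time = 30
  J4 runs 3 units, time = 33
  J2 runs 3 units, time = 36
  J3 runs 3 units, time = 39
  J4 runs 3 units, time = 42
  J3 runs 1 units, time = 43
  J4 runs 1 units, time = 44
Finish times: [15, 36, 43, 44]
Average turnaround = 138/4 = 34.5

34.5


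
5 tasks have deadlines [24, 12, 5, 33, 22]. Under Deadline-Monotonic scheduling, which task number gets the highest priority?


Sort tasks by relative deadline (ascending):
  Task 3: deadline = 5
  Task 2: deadline = 12
  Task 5: deadline = 22
  Task 1: deadline = 24
  Task 4: deadline = 33
Priority order (highest first): [3, 2, 5, 1, 4]
Highest priority task = 3

3


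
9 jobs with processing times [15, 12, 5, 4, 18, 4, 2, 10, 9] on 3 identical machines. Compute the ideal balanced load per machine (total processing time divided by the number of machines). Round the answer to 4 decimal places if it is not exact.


Total processing time = 15 + 12 + 5 + 4 + 18 + 4 + 2 + 10 + 9 = 79
Number of machines = 3
Ideal balanced load = 79 / 3 = 26.3333

26.3333


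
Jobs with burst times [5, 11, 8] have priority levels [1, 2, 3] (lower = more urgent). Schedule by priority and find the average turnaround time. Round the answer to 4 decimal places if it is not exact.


Sort by priority (ascending = highest first):
Order: [(1, 5), (2, 11), (3, 8)]
Completion times:
  Priority 1, burst=5, C=5
  Priority 2, burst=11, C=16
  Priority 3, burst=8, C=24
Average turnaround = 45/3 = 15.0

15.0


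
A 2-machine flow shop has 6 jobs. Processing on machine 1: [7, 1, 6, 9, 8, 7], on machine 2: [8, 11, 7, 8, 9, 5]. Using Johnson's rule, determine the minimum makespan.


Apply Johnson's rule:
  Group 1 (a <= b): [(2, 1, 11), (3, 6, 7), (1, 7, 8), (5, 8, 9)]
  Group 2 (a > b): [(4, 9, 8), (6, 7, 5)]
Optimal job order: [2, 3, 1, 5, 4, 6]
Schedule:
  Job 2: M1 done at 1, M2 done at 12
  Job 3: M1 done at 7, M2 done at 19
  Job 1: M1 done at 14, M2 done at 27
  Job 5: M1 done at 22, M2 done at 36
  Job 4: M1 done at 31, M2 done at 44
  Job 6: M1 done at 38, M2 done at 49
Makespan = 49

49


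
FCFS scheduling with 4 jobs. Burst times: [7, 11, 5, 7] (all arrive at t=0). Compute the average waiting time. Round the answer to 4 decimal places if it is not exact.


FCFS order (as given): [7, 11, 5, 7]
Waiting times:
  Job 1: wait = 0
  Job 2: wait = 7
  Job 3: wait = 18
  Job 4: wait = 23
Sum of waiting times = 48
Average waiting time = 48/4 = 12.0

12.0


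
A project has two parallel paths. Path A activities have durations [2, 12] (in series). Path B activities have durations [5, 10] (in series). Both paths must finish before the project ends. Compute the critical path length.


Path A total = 2 + 12 = 14
Path B total = 5 + 10 = 15
Critical path = longest path = max(14, 15) = 15

15


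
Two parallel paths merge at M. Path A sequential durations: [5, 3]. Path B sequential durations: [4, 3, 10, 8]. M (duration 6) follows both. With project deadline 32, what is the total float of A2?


Forward pass: ES(A2) = sum of predecessors on chain A = 5
EF = ES + duration = 5 + 3 = 8
Backward pass: LF(M) = deadline = 32; LS(M) = 32 - 6 = 26
LF(A2) = LS(M) - sum(successors on chain A) = 26 - 0 = 26
LS = LF - duration = 26 - 3 = 23
Total float = LS - ES = 23 - 5 = 18

18


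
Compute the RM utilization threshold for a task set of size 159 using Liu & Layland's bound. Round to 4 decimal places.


Compute 2^(1/159) = 1.0043689323
Subtract 1: 1.0043689323 - 1 = 0.0043689323
Multiply by n: 159 * 0.0043689323 = 0.6946602357
Round to 4 dp: 0.6947

0.6947


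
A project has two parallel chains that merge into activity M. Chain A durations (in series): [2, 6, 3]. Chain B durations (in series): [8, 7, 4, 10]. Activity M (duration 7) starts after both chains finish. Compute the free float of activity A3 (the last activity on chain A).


ES(A3) = sum of predecessors on chain A = 8
EF(A3) = ES + duration = 8 + 3 = 11
Successor of A3 is M. ES(M) = max(sum(A), sum(B)) = max(11, 29) = 29
Free float = ES(successor) - EF(current) = 29 - 11 = 18

18


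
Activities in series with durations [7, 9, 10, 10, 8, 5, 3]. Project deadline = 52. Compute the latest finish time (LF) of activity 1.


LF(activity 1) = deadline - sum of successor durations
Successors: activities 2 through 7 with durations [9, 10, 10, 8, 5, 3]
Sum of successor durations = 45
LF = 52 - 45 = 7

7


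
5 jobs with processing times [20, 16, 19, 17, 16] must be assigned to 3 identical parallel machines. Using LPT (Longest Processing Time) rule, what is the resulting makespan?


Sort jobs in decreasing order (LPT): [20, 19, 17, 16, 16]
Assign each job to the least loaded machine:
  Machine 1: jobs [20], load = 20
  Machine 2: jobs [19, 16], load = 35
  Machine 3: jobs [17, 16], load = 33
Makespan = max load = 35

35


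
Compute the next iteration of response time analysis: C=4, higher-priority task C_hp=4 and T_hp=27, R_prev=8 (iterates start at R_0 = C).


R_next = C + ceil(R_prev / T_hp) * C_hp
ceil(8 / 27) = ceil(0.2963) = 1
Interference = 1 * 4 = 4
R_next = 4 + 4 = 8
R_next = R_prev, so the iteration has converged (response time = 8).

8


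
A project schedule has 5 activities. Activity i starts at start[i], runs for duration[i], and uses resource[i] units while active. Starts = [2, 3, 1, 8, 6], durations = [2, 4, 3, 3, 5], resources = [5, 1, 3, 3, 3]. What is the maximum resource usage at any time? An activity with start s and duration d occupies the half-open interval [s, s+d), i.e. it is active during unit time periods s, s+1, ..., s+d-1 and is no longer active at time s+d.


Each activity i is active on [start_i, start_i + duration_i).
Compute total resource usage per time slot:
  t=0: active resources = [], total = 0
  t=1: active resources = [3], total = 3
  t=2: active resources = [5, 3], total = 8
  t=3: active resources = [5, 1, 3], total = 9
  t=4: active resources = [1], total = 1
  t=5: active resources = [1], total = 1
  t=6: active resources = [1, 3], total = 4
  t=7: active resources = [3], total = 3
  t=8: active resources = [3, 3], total = 6
  t=9: active resources = [3, 3], total = 6
  t=10: active resources = [3, 3], total = 6
Peak resource demand = 9

9


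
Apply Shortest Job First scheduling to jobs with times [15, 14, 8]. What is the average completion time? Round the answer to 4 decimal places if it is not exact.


SJF order (ascending): [8, 14, 15]
Completion times:
  Job 1: burst=8, C=8
  Job 2: burst=14, C=22
  Job 3: burst=15, C=37
Average completion = 67/3 = 22.3333

22.3333


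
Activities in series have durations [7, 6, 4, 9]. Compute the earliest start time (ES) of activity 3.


Activity 3 starts after activities 1 through 2 complete.
Predecessor durations: [7, 6]
ES = 7 + 6 = 13

13


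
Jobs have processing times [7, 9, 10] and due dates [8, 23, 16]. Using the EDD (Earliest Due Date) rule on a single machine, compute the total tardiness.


Sort by due date (EDD order): [(7, 8), (10, 16), (9, 23)]
Compute completion times and tardiness:
  Job 1: p=7, d=8, C=7, tardiness=max(0,7-8)=0
  Job 2: p=10, d=16, C=17, tardiness=max(0,17-16)=1
  Job 3: p=9, d=23, C=26, tardiness=max(0,26-23)=3
Total tardiness = 4

4


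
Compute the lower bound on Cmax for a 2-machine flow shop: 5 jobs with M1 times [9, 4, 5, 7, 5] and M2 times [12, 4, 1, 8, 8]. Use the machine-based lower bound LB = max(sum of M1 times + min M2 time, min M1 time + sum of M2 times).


LB1 = sum(M1 times) + min(M2 times) = 30 + 1 = 31
LB2 = min(M1 times) + sum(M2 times) = 4 + 33 = 37
Lower bound = max(LB1, LB2) = max(31, 37) = 37

37


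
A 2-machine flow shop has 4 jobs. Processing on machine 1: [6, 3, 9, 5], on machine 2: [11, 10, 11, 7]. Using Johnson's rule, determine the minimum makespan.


Apply Johnson's rule:
  Group 1 (a <= b): [(2, 3, 10), (4, 5, 7), (1, 6, 11), (3, 9, 11)]
  Group 2 (a > b): []
Optimal job order: [2, 4, 1, 3]
Schedule:
  Job 2: M1 done at 3, M2 done at 13
  Job 4: M1 done at 8, M2 done at 20
  Job 1: M1 done at 14, M2 done at 31
  Job 3: M1 done at 23, M2 done at 42
Makespan = 42

42


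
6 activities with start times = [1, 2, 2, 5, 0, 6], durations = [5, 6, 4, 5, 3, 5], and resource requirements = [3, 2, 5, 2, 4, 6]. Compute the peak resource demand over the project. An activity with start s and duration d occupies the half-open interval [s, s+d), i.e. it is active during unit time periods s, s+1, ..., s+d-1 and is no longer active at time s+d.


Each activity i is active on [start_i, start_i + duration_i).
Compute total resource usage per time slot:
  t=0: active resources = [4], total = 4
  t=1: active resources = [3, 4], total = 7
  t=2: active resources = [3, 2, 5, 4], total = 14
  t=3: active resources = [3, 2, 5], total = 10
  t=4: active resources = [3, 2, 5], total = 10
  t=5: active resources = [3, 2, 5, 2], total = 12
  t=6: active resources = [2, 2, 6], total = 10
  t=7: active resources = [2, 2, 6], total = 10
  t=8: active resources = [2, 6], total = 8
  t=9: active resources = [2, 6], total = 8
  t=10: active resources = [6], total = 6
Peak resource demand = 14

14


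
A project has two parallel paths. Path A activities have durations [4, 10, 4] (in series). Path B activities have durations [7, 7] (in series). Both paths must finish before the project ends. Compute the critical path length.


Path A total = 4 + 10 + 4 = 18
Path B total = 7 + 7 = 14
Critical path = longest path = max(18, 14) = 18

18


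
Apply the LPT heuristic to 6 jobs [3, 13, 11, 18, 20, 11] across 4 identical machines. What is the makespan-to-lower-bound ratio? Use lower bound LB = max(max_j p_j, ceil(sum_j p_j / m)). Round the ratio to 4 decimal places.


LPT order: [20, 18, 13, 11, 11, 3]
Machine loads after assignment: [20, 18, 16, 22]
LPT makespan = 22
Lower bound = max(max_job, ceil(total/4)) = max(20, 19) = 20
Ratio = 22 / 20 = 1.1

1.1


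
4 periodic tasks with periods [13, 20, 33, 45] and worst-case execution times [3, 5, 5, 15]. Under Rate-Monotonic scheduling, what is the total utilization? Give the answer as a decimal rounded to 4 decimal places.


Compute individual utilizations (exact fractions):
  Task 1: C/T = 3/13 (approx. 0.2308)
  Task 2: C/T = 5/20 = 1/4 (approx. 0.25)
  Task 3: C/T = 5/33 (approx. 0.1515)
  Task 4: C/T = 15/45 = 1/3 (approx. 0.3333)
Total utilization U = 3/13 + 1/4 + 5/33 + 1/3 = 1657/1716
Rounded to 4 decimal places: U = 0.9656
RM (Liu & Layland) bound for 4 tasks = 0.756828; compare with U = 1657/1716 (approx. 0.965618)
bound < U <= 1, so the RM sufficient condition is not met (inconclusive; an exact test such as response-time analysis is needed).

0.9656


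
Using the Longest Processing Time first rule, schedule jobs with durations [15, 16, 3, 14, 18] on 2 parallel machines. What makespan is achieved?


Sort jobs in decreasing order (LPT): [18, 16, 15, 14, 3]
Assign each job to the least loaded machine:
  Machine 1: jobs [18, 14], load = 32
  Machine 2: jobs [16, 15, 3], load = 34
Makespan = max load = 34

34


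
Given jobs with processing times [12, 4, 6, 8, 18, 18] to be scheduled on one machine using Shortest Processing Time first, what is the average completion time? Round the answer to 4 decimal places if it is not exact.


Sort jobs by processing time (SPT order): [4, 6, 8, 12, 18, 18]
Compute completion times sequentially:
  Job 1: processing = 4, completes at 4
  Job 2: processing = 6, completes at 10
  Job 3: processing = 8, completes at 18
  Job 4: processing = 12, completes at 30
  Job 5: processing = 18, completes at 48
  Job 6: processing = 18, completes at 66
Sum of completion times = 176
Average completion time = 176/6 = 29.3333

29.3333


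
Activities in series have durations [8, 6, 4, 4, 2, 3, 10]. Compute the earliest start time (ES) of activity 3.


Activity 3 starts after activities 1 through 2 complete.
Predecessor durations: [8, 6]
ES = 8 + 6 = 14

14


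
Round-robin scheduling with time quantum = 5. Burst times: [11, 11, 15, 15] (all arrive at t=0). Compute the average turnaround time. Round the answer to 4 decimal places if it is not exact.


Time quantum = 5
Execution trace:
  J1 runs 5 units, time = 5
  J2 runs 5 units, time = 10
  J3 runs 5 units, time = 15
  J4 runs 5 units, time = 20
  J1 runs 5 units, time = 25
  J2 runs 5 units, time = 30
  J3 runs 5 units, time = 35
  J4 runs 5 units, time = 40
  J1 runs 1 units, time = 41
  J2 runs 1 units, time = 42
  J3 runs 5 units, time = 47
  J4 runs 5 units, time = 52
Finish times: [41, 42, 47, 52]
Average turnaround = 182/4 = 45.5

45.5


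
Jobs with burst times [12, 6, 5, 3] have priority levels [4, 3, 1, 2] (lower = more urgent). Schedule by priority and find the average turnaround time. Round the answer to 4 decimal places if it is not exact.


Sort by priority (ascending = highest first):
Order: [(1, 5), (2, 3), (3, 6), (4, 12)]
Completion times:
  Priority 1, burst=5, C=5
  Priority 2, burst=3, C=8
  Priority 3, burst=6, C=14
  Priority 4, burst=12, C=26
Average turnaround = 53/4 = 13.25

13.25


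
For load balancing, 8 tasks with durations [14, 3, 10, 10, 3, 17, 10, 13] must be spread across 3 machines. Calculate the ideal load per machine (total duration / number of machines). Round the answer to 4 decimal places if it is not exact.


Total processing time = 14 + 3 + 10 + 10 + 3 + 17 + 10 + 13 = 80
Number of machines = 3
Ideal balanced load = 80 / 3 = 26.6667

26.6667


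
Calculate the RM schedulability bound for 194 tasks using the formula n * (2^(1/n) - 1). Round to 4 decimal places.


Compute 2^(1/194) = 1.0035793141
Subtract 1: 1.0035793141 - 1 = 0.0035793141
Multiply by n: 194 * 0.0035793141 = 0.6943869354
Round to 4 dp: 0.6944

0.6944


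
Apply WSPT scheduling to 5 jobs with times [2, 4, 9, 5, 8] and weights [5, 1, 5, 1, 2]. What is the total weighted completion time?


Compute p/w ratios and sort ascending (WSPT): [(2, 5), (9, 5), (4, 1), (8, 2), (5, 1)]
Compute weighted completion times:
  Job (p=2,w=5): C=2, w*C=5*2=10
  Job (p=9,w=5): C=11, w*C=5*11=55
  Job (p=4,w=1): C=15, w*C=1*15=15
  Job (p=8,w=2): C=23, w*C=2*23=46
  Job (p=5,w=1): C=28, w*C=1*28=28
Total weighted completion time = 154

154


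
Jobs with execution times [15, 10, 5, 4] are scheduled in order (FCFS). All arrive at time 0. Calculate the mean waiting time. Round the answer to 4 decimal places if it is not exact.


FCFS order (as given): [15, 10, 5, 4]
Waiting times:
  Job 1: wait = 0
  Job 2: wait = 15
  Job 3: wait = 25
  Job 4: wait = 30
Sum of waiting times = 70
Average waiting time = 70/4 = 17.5

17.5


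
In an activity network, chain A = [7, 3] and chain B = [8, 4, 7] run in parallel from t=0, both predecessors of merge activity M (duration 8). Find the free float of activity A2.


ES(A2) = sum of predecessors on chain A = 7
EF(A2) = ES + duration = 7 + 3 = 10
Successor of A2 is M. ES(M) = max(sum(A), sum(B)) = max(10, 19) = 19
Free float = ES(successor) - EF(current) = 19 - 10 = 9

9


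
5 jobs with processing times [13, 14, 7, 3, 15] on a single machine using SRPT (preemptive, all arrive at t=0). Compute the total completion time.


Since all jobs arrive at t=0, SRPT equals SPT ordering.
SPT order: [3, 7, 13, 14, 15]
Completion times:
  Job 1: p=3, C=3
  Job 2: p=7, C=10
  Job 3: p=13, C=23
  Job 4: p=14, C=37
  Job 5: p=15, C=52
Total completion time = 3 + 10 + 23 + 37 + 52 = 125

125


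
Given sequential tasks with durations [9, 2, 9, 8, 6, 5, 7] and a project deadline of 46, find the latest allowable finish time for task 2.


LF(activity 2) = deadline - sum of successor durations
Successors: activities 3 through 7 with durations [9, 8, 6, 5, 7]
Sum of successor durations = 35
LF = 46 - 35 = 11

11


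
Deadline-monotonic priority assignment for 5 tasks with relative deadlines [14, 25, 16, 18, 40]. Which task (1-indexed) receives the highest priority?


Sort tasks by relative deadline (ascending):
  Task 1: deadline = 14
  Task 3: deadline = 16
  Task 4: deadline = 18
  Task 2: deadline = 25
  Task 5: deadline = 40
Priority order (highest first): [1, 3, 4, 2, 5]
Highest priority task = 1

1


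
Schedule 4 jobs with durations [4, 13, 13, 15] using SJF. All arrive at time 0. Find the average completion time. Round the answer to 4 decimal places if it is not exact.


SJF order (ascending): [4, 13, 13, 15]
Completion times:
  Job 1: burst=4, C=4
  Job 2: burst=13, C=17
  Job 3: burst=13, C=30
  Job 4: burst=15, C=45
Average completion = 96/4 = 24.0

24.0


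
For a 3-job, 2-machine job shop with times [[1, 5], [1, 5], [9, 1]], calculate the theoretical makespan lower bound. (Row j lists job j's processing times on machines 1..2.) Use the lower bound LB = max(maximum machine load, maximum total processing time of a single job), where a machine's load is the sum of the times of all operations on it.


Machine loads:
  Machine 1: 1 + 1 + 9 = 11
  Machine 2: 5 + 5 + 1 = 11
Max machine load = 11
Job totals:
  Job 1: 6
  Job 2: 6
  Job 3: 10
Max job total = 10
Lower bound = max(11, 10) = 11

11


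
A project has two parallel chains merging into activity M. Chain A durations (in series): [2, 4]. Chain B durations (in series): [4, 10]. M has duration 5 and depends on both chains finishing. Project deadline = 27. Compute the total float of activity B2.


Forward pass: ES(B2) = sum of predecessors on chain B = 4
EF = ES + duration = 4 + 10 = 14
Backward pass: LF(M) = deadline = 27; LS(M) = 27 - 5 = 22
LF(B2) = LS(M) - sum(successors on chain B) = 22 - 0 = 22
LS = LF - duration = 22 - 10 = 12
Total float = LS - ES = 12 - 4 = 8

8


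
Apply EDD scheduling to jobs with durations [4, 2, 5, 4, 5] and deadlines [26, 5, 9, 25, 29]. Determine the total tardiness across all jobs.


Sort by due date (EDD order): [(2, 5), (5, 9), (4, 25), (4, 26), (5, 29)]
Compute completion times and tardiness:
  Job 1: p=2, d=5, C=2, tardiness=max(0,2-5)=0
  Job 2: p=5, d=9, C=7, tardiness=max(0,7-9)=0
  Job 3: p=4, d=25, C=11, tardiness=max(0,11-25)=0
  Job 4: p=4, d=26, C=15, tardiness=max(0,15-26)=0
  Job 5: p=5, d=29, C=20, tardiness=max(0,20-29)=0
Total tardiness = 0

0


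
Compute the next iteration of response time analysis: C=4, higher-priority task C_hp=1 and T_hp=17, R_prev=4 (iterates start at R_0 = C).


R_next = C + ceil(R_prev / T_hp) * C_hp
ceil(4 / 17) = ceil(0.2353) = 1
Interference = 1 * 1 = 1
R_next = 4 + 1 = 5

5


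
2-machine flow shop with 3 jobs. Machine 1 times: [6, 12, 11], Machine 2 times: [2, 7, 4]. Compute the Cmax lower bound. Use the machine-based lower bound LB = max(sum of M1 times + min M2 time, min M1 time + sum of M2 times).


LB1 = sum(M1 times) + min(M2 times) = 29 + 2 = 31
LB2 = min(M1 times) + sum(M2 times) = 6 + 13 = 19
Lower bound = max(LB1, LB2) = max(31, 19) = 31

31


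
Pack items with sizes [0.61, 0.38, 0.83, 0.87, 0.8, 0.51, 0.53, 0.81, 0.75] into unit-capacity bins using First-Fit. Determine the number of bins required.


Place items sequentially using First-Fit:
  Item 0.61 -> new Bin 1
  Item 0.38 -> Bin 1 (now 0.99)
  Item 0.83 -> new Bin 2
  Item 0.87 -> new Bin 3
  Item 0.8 -> new Bin 4
  Item 0.51 -> new Bin 5
  Item 0.53 -> new Bin 6
  Item 0.81 -> new Bin 7
  Item 0.75 -> new Bin 8
Total bins used = 8

8
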